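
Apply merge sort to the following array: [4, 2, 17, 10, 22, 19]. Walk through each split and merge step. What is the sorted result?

Merge sort trace:

Split: [4, 2, 17, 10, 22, 19] -> [4, 2, 17] and [10, 22, 19]
  Split: [4, 2, 17] -> [4] and [2, 17]
    Split: [2, 17] -> [2] and [17]
    Merge: [2] + [17] -> [2, 17]
  Merge: [4] + [2, 17] -> [2, 4, 17]
  Split: [10, 22, 19] -> [10] and [22, 19]
    Split: [22, 19] -> [22] and [19]
    Merge: [22] + [19] -> [19, 22]
  Merge: [10] + [19, 22] -> [10, 19, 22]
Merge: [2, 4, 17] + [10, 19, 22] -> [2, 4, 10, 17, 19, 22]

Final sorted array: [2, 4, 10, 17, 19, 22]

The merge sort proceeds by recursively splitting the array and merging sorted halves.
After all merges, the sorted array is [2, 4, 10, 17, 19, 22].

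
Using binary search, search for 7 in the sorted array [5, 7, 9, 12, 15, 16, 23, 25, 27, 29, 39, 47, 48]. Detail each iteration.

Binary search for 7 in [5, 7, 9, 12, 15, 16, 23, 25, 27, 29, 39, 47, 48]:

lo=0, hi=12, mid=6, arr[mid]=23 -> 23 > 7, search left half
lo=0, hi=5, mid=2, arr[mid]=9 -> 9 > 7, search left half
lo=0, hi=1, mid=0, arr[mid]=5 -> 5 < 7, search right half
lo=1, hi=1, mid=1, arr[mid]=7 -> Found target at index 1!

Binary search finds 7 at index 1 after 4 comparisons. The search repeatedly halves the search space by comparing with the middle element.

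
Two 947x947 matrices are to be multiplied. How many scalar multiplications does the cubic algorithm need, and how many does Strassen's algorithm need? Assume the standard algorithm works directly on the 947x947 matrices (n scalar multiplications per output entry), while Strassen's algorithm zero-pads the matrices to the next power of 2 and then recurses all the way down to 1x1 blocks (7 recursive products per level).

Matrix multiplication for 947x947 matrices:

Strassen's algorithm requires power-of-2 dimensions. Pad 947x947 to 1024x1024 (next power of 2).

Standard algorithm: 947^3 = 849278123 multiplications
Strassen's algorithm: 7^(log2(1024)) = 7^10 = 282475249 multiplications
Savings: 849278123 - 282475249 = 566802874 multiplications

Standard: 849278123 multiplications (947^3). Strassen: 282475249 multiplications (7^10, after padding to 1024x1024). Strassen reduces 8 recursive multiplications to 7 at each level.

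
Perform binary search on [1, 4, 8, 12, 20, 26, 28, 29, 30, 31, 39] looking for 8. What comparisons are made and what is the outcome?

Binary search for 8 in [1, 4, 8, 12, 20, 26, 28, 29, 30, 31, 39]:

lo=0, hi=10, mid=5, arr[mid]=26 -> 26 > 8, search left half
lo=0, hi=4, mid=2, arr[mid]=8 -> Found target at index 2!

Binary search finds 8 at index 2 after 2 comparisons. The search repeatedly halves the search space by comparing with the middle element.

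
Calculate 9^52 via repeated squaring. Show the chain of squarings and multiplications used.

Computing 9^52 by squaring (build up from 9^1; each line after the first costs one multiplication):

9^1 = 9
9^2 = (9^1)^2 = 9^2 = 81
9^3 = 9 * 9^2 = 9 * 81 = 729
9^6 = (9^3)^2 = 729^2 = 531441
9^12 = (9^6)^2 = 531441^2 = 282429536481
9^13 = 9 * 9^12 = 9 * 282429536481 = 2541865828329
9^26 = (9^13)^2 = 2541865828329^2 = 6461081889226673298932241
9^52 = (9^26)^2 = 6461081889226673298932241^2 = 41745579179292917813953351511015323088870709282081

Result: 41745579179292917813953351511015323088870709282081
Multiplications needed: 7 (7 lines after 9^1)

9^52 = 41745579179292917813953351511015323088870709282081. Using exponentiation by squaring, this requires 7 multiplications. The key idea: if the exponent is even, square the half-power; if odd, multiply by the base once.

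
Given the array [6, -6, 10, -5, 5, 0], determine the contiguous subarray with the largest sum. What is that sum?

Using Kadane's algorithm on [6, -6, 10, -5, 5, 0]:

Scanning through the array:
Position 1 (value -6): max_ending_here = 0, max_so_far = 6
Position 2 (value 10): max_ending_here = 10, max_so_far = 10
Position 3 (value -5): max_ending_here = 5, max_so_far = 10
Position 4 (value 5): max_ending_here = 10, max_so_far = 10
Position 5 (value 0): max_ending_here = 10, max_so_far = 10

Maximum subarray: [6, -6, 10]
Maximum sum: 10

The maximum subarray is [6, -6, 10] with sum 10. This subarray runs from index 0 to index 2.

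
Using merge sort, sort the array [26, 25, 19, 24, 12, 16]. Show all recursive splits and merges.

Merge sort trace:

Split: [26, 25, 19, 24, 12, 16] -> [26, 25, 19] and [24, 12, 16]
  Split: [26, 25, 19] -> [26] and [25, 19]
    Split: [25, 19] -> [25] and [19]
    Merge: [25] + [19] -> [19, 25]
  Merge: [26] + [19, 25] -> [19, 25, 26]
  Split: [24, 12, 16] -> [24] and [12, 16]
    Split: [12, 16] -> [12] and [16]
    Merge: [12] + [16] -> [12, 16]
  Merge: [24] + [12, 16] -> [12, 16, 24]
Merge: [19, 25, 26] + [12, 16, 24] -> [12, 16, 19, 24, 25, 26]

Final sorted array: [12, 16, 19, 24, 25, 26]

The merge sort proceeds by recursively splitting the array and merging sorted halves.
After all merges, the sorted array is [12, 16, 19, 24, 25, 26].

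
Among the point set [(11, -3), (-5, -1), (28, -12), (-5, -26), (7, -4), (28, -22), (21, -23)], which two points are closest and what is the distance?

Computing all pairwise distances among 7 points:

d((11, -3), (-5, -1)) = 16.1245
d((11, -3), (28, -12)) = 19.2354
d((11, -3), (-5, -26)) = 28.0179
d((11, -3), (7, -4)) = 4.1231 <-- minimum
d((11, -3), (28, -22)) = 25.4951
d((11, -3), (21, -23)) = 22.3607
d((-5, -1), (28, -12)) = 34.7851
d((-5, -1), (-5, -26)) = 25.0
d((-5, -1), (7, -4)) = 12.3693
d((-5, -1), (28, -22)) = 39.1152
d((-5, -1), (21, -23)) = 34.0588
d((28, -12), (-5, -26)) = 35.8469
d((28, -12), (7, -4)) = 22.4722
d((28, -12), (28, -22)) = 10.0
d((28, -12), (21, -23)) = 13.0384
d((-5, -26), (7, -4)) = 25.0599
d((-5, -26), (28, -22)) = 33.2415
d((-5, -26), (21, -23)) = 26.1725
d((7, -4), (28, -22)) = 27.6586
d((7, -4), (21, -23)) = 23.6008
d((28, -22), (21, -23)) = 7.0711

Closest pair: (11, -3) and (7, -4) with distance 4.1231

The closest pair is (11, -3) and (7, -4) with Euclidean distance 4.1231. For 7 points, brute-force pairwise comparison is shown above. For large n, the divide-and-conquer algorithm (sort by x, recurse on halves, check the dividing strip) achieves O(n log n).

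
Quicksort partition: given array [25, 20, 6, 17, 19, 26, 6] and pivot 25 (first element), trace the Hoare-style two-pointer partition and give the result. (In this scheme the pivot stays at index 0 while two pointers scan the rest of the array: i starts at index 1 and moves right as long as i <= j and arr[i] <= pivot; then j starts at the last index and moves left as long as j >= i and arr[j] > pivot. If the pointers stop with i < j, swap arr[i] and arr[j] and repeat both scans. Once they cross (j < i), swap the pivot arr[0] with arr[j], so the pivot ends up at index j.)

Hoare-style two-pointer partition with pivot = 25:

Initial array: [25, 20, 6, 17, 19, 26, 6]

Pointers start at i = 1, j = 6.
i stops at index 5 (arr[5]=26 > 25), j stops at index 6 (arr[6]=6 <= 25): swap arr[5] and arr[6], array becomes [25, 20, 6, 17, 19, 6, 26]
i ends at 6, j ends at 5: the pointers have crossed (j < i), so scanning stops.

Swap pivot arr[0] with arr[5] to place pivot at position 5: [6, 20, 6, 17, 19, 25, 26]
Pivot position: 5

After partitioning with pivot 25, the array becomes [6, 20, 6, 17, 19, 25, 26]. The pivot is placed at index 5. All elements to the left of the pivot are <= 25, and all elements to the right are > 25.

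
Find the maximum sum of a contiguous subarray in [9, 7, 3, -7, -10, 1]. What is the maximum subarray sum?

Using Kadane's algorithm on [9, 7, 3, -7, -10, 1]:

Scanning through the array:
Position 1 (value 7): max_ending_here = 16, max_so_far = 16
Position 2 (value 3): max_ending_here = 19, max_so_far = 19
Position 3 (value -7): max_ending_here = 12, max_so_far = 19
Position 4 (value -10): max_ending_here = 2, max_so_far = 19
Position 5 (value 1): max_ending_here = 3, max_so_far = 19

Maximum subarray: [9, 7, 3]
Maximum sum: 19

The maximum subarray is [9, 7, 3] with sum 19. This subarray runs from index 0 to index 2.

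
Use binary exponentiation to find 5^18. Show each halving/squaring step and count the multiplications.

Computing 5^18 by squaring (build up from 5^1; each line after the first costs one multiplication):

5^1 = 5
5^2 = (5^1)^2 = 5^2 = 25
5^4 = (5^2)^2 = 25^2 = 625
5^8 = (5^4)^2 = 625^2 = 390625
5^9 = 5 * 5^8 = 5 * 390625 = 1953125
5^18 = (5^9)^2 = 1953125^2 = 3814697265625

Result: 3814697265625
Multiplications needed: 5 (5 lines after 5^1)

5^18 = 3814697265625. Using exponentiation by squaring, this requires 5 multiplications. The key idea: if the exponent is even, square the half-power; if odd, multiply by the base once.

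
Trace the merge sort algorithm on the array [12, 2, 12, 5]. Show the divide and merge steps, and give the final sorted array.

Merge sort trace:

Split: [12, 2, 12, 5] -> [12, 2] and [12, 5]
  Split: [12, 2] -> [12] and [2]
  Merge: [12] + [2] -> [2, 12]
  Split: [12, 5] -> [12] and [5]
  Merge: [12] + [5] -> [5, 12]
Merge: [2, 12] + [5, 12] -> [2, 5, 12, 12]

Final sorted array: [2, 5, 12, 12]

The merge sort proceeds by recursively splitting the array and merging sorted halves.
After all merges, the sorted array is [2, 5, 12, 12].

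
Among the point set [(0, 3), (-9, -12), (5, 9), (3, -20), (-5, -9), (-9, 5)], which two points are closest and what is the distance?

Computing all pairwise distances among 6 points:

d((0, 3), (-9, -12)) = 17.4929
d((0, 3), (5, 9)) = 7.8102
d((0, 3), (3, -20)) = 23.1948
d((0, 3), (-5, -9)) = 13.0
d((0, 3), (-9, 5)) = 9.2195
d((-9, -12), (5, 9)) = 25.2389
d((-9, -12), (3, -20)) = 14.4222
d((-9, -12), (-5, -9)) = 5.0 <-- minimum
d((-9, -12), (-9, 5)) = 17.0
d((5, 9), (3, -20)) = 29.0689
d((5, 9), (-5, -9)) = 20.5913
d((5, 9), (-9, 5)) = 14.5602
d((3, -20), (-5, -9)) = 13.6015
d((3, -20), (-9, 5)) = 27.7308
d((-5, -9), (-9, 5)) = 14.5602

Closest pair: (-9, -12) and (-5, -9) with distance 5.0

The closest pair is (-9, -12) and (-5, -9) with Euclidean distance 5.0. For 6 points, brute-force pairwise comparison is shown above. For large n, the divide-and-conquer algorithm (sort by x, recurse on halves, check the dividing strip) achieves O(n log n).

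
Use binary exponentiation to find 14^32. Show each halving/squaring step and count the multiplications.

Computing 14^32 by squaring (build up from 14^1; each line after the first costs one multiplication):

14^1 = 14
14^2 = (14^1)^2 = 14^2 = 196
14^4 = (14^2)^2 = 196^2 = 38416
14^8 = (14^4)^2 = 38416^2 = 1475789056
14^16 = (14^8)^2 = 1475789056^2 = 2177953337809371136
14^32 = (14^16)^2 = 2177953337809371136^2 = 4743480741674980702700443299789930496

Result: 4743480741674980702700443299789930496
Multiplications needed: 5 (5 lines after 14^1)

14^32 = 4743480741674980702700443299789930496. Using exponentiation by squaring, this requires 5 multiplications. The key idea: if the exponent is even, square the half-power; if odd, multiply by the base once.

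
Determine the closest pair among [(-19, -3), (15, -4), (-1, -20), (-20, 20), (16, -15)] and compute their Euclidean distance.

Computing all pairwise distances among 5 points:

d((-19, -3), (15, -4)) = 34.0147
d((-19, -3), (-1, -20)) = 24.7588
d((-19, -3), (-20, 20)) = 23.0217
d((-19, -3), (16, -15)) = 37.0
d((15, -4), (-1, -20)) = 22.6274
d((15, -4), (-20, 20)) = 42.4382
d((15, -4), (16, -15)) = 11.0454 <-- minimum
d((-1, -20), (-20, 20)) = 44.2832
d((-1, -20), (16, -15)) = 17.72
d((-20, 20), (16, -15)) = 50.2096

Closest pair: (15, -4) and (16, -15) with distance 11.0454

The closest pair is (15, -4) and (16, -15) with Euclidean distance 11.0454. For 5 points, brute-force pairwise comparison is shown above. For large n, the divide-and-conquer algorithm (sort by x, recurse on halves, check the dividing strip) achieves O(n log n).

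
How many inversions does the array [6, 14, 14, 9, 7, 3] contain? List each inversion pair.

Finding inversions in [6, 14, 14, 9, 7, 3]:

(0, 5): arr[0]=6 > arr[5]=3
(1, 3): arr[1]=14 > arr[3]=9
(1, 4): arr[1]=14 > arr[4]=7
(1, 5): arr[1]=14 > arr[5]=3
(2, 3): arr[2]=14 > arr[3]=9
(2, 4): arr[2]=14 > arr[4]=7
(2, 5): arr[2]=14 > arr[5]=3
(3, 4): arr[3]=9 > arr[4]=7
(3, 5): arr[3]=9 > arr[5]=3
(4, 5): arr[4]=7 > arr[5]=3

Total inversions: 10

The array has 10 inversion(s): (0,5), (1,3), (1,4), (1,5), (2,3), (2,4), (2,5), (3,4), (3,5), (4,5). Each pair (i,j) satisfies i < j and arr[i] > arr[j].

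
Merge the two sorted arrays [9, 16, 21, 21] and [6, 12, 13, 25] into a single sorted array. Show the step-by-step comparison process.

Merging process:

Compare 9 vs 6: take 6 from right. Merged: [6]
Compare 9 vs 12: take 9 from left. Merged: [6, 9]
Compare 16 vs 12: take 12 from right. Merged: [6, 9, 12]
Compare 16 vs 13: take 13 from right. Merged: [6, 9, 12, 13]
Compare 16 vs 25: take 16 from left. Merged: [6, 9, 12, 13, 16]
Compare 21 vs 25: take 21 from left. Merged: [6, 9, 12, 13, 16, 21]
Compare 21 vs 25: take 21 from left. Merged: [6, 9, 12, 13, 16, 21, 21]
Append remaining from right: [25]. Merged: [6, 9, 12, 13, 16, 21, 21, 25]

Final merged array: [6, 9, 12, 13, 16, 21, 21, 25]
Total comparisons: 7

The merged array is [6, 9, 12, 13, 16, 21, 21, 25], requiring 7 comparisons. The merge step runs in O(n) time where n is the total number of elements.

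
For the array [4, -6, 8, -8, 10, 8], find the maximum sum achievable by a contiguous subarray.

Using Kadane's algorithm on [4, -6, 8, -8, 10, 8]:

Scanning through the array:
Position 1 (value -6): max_ending_here = -2, max_so_far = 4
Position 2 (value 8): max_ending_here = 8, max_so_far = 8
Position 3 (value -8): max_ending_here = 0, max_so_far = 8
Position 4 (value 10): max_ending_here = 10, max_so_far = 10
Position 5 (value 8): max_ending_here = 18, max_so_far = 18

Maximum subarray: [8, -8, 10, 8]
Maximum sum: 18

The maximum subarray is [8, -8, 10, 8] with sum 18. This subarray runs from index 2 to index 5.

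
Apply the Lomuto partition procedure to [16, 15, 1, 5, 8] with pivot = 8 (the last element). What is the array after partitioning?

Lomuto partition with pivot = 8:

Initial array: [16, 15, 1, 5, 8]

arr[0]=16 > 8: no swap
arr[1]=15 > 8: no swap
arr[2]=1 <= 8: swap with position 0, array becomes [1, 15, 16, 5, 8]
arr[3]=5 <= 8: swap with position 1, array becomes [1, 5, 16, 15, 8]

Place pivot at position 2: [1, 5, 8, 15, 16]
Pivot position: 2

After partitioning with pivot 8, the array becomes [1, 5, 8, 15, 16]. The pivot is placed at index 2. All elements to the left of the pivot are <= 8, and all elements to the right are > 8.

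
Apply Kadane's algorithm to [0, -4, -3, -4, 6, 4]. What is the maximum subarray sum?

Using Kadane's algorithm on [0, -4, -3, -4, 6, 4]:

Scanning through the array:
Position 1 (value -4): max_ending_here = -4, max_so_far = 0
Position 2 (value -3): max_ending_here = -3, max_so_far = 0
Position 3 (value -4): max_ending_here = -4, max_so_far = 0
Position 4 (value 6): max_ending_here = 6, max_so_far = 6
Position 5 (value 4): max_ending_here = 10, max_so_far = 10

Maximum subarray: [6, 4]
Maximum sum: 10

The maximum subarray is [6, 4] with sum 10. This subarray runs from index 4 to index 5.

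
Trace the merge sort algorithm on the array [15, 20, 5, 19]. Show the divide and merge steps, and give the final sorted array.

Merge sort trace:

Split: [15, 20, 5, 19] -> [15, 20] and [5, 19]
  Split: [15, 20] -> [15] and [20]
  Merge: [15] + [20] -> [15, 20]
  Split: [5, 19] -> [5] and [19]
  Merge: [5] + [19] -> [5, 19]
Merge: [15, 20] + [5, 19] -> [5, 15, 19, 20]

Final sorted array: [5, 15, 19, 20]

The merge sort proceeds by recursively splitting the array and merging sorted halves.
After all merges, the sorted array is [5, 15, 19, 20].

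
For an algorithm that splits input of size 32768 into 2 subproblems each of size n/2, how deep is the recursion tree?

For divide and conquer with division factor 2:

Problem sizes at each level:
Level 0: 32768
Level 1: 16384
Level 2: 8192
Level 3: 4096
Level 4: 2048
Level 5: 1024
Level 6: 512
Level 7: 256
Level 8: 128
Level 9: 64
Level 10: 32
Level 11: 16
Level 12: 8
Level 13: 4
Level 14: 2
Level 15: 1

The root is level 0 and the size-1 base case is level 15 (the tree spans levels 0 through 15, i.e. 16 levels counting the root), so the depth is the number of divisions: log_2(32768) = 15

The recursion tree depth is log_2(32768) = 15. At each level, the problem size is divided by 2, so it takes 15 divisions to reduce to a base case of size 1. The algorithm makes 2 recursive calls at each level.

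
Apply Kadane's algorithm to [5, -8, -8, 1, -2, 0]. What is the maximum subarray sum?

Using Kadane's algorithm on [5, -8, -8, 1, -2, 0]:

Scanning through the array:
Position 1 (value -8): max_ending_here = -3, max_so_far = 5
Position 2 (value -8): max_ending_here = -8, max_so_far = 5
Position 3 (value 1): max_ending_here = 1, max_so_far = 5
Position 4 (value -2): max_ending_here = -1, max_so_far = 5
Position 5 (value 0): max_ending_here = 0, max_so_far = 5

Maximum subarray: [5]
Maximum sum: 5

The maximum subarray is [5] with sum 5. This subarray runs from index 0 to index 0.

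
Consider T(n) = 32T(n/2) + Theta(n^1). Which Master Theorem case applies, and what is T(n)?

Master Theorem for T(n) = 32T(n/2) + O(n^1):

a = 32, b = 2, c = 1
log_b(a) = log_2(32) = 5.0000

Case 1: c = 1 < log_2(32) = 5.0000
T(n) = O(n^(log_2 32)) = O(n^5)

For T(n) = 32T(n/2) + O(n^1): log_2(32) = 5.0000. This is Case 1 of the Master Theorem (c < log_b(a), work dominated by leaves), giving O(n^5).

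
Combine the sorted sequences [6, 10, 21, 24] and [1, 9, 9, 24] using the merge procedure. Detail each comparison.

Merging process:

Compare 6 vs 1: take 1 from right. Merged: [1]
Compare 6 vs 9: take 6 from left. Merged: [1, 6]
Compare 10 vs 9: take 9 from right. Merged: [1, 6, 9]
Compare 10 vs 9: take 9 from right. Merged: [1, 6, 9, 9]
Compare 10 vs 24: take 10 from left. Merged: [1, 6, 9, 9, 10]
Compare 21 vs 24: take 21 from left. Merged: [1, 6, 9, 9, 10, 21]
Compare 24 vs 24: take 24 from left. Merged: [1, 6, 9, 9, 10, 21, 24]
Append remaining from right: [24]. Merged: [1, 6, 9, 9, 10, 21, 24, 24]

Final merged array: [1, 6, 9, 9, 10, 21, 24, 24]
Total comparisons: 7

The merged array is [1, 6, 9, 9, 10, 21, 24, 24], requiring 7 comparisons. The merge step runs in O(n) time where n is the total number of elements.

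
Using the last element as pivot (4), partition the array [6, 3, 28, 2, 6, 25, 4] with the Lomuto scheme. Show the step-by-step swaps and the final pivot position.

Lomuto partition with pivot = 4:

Initial array: [6, 3, 28, 2, 6, 25, 4]

arr[0]=6 > 4: no swap
arr[1]=3 <= 4: swap with position 0, array becomes [3, 6, 28, 2, 6, 25, 4]
arr[2]=28 > 4: no swap
arr[3]=2 <= 4: swap with position 1, array becomes [3, 2, 28, 6, 6, 25, 4]
arr[4]=6 > 4: no swap
arr[5]=25 > 4: no swap

Place pivot at position 2: [3, 2, 4, 6, 6, 25, 28]
Pivot position: 2

After partitioning with pivot 4, the array becomes [3, 2, 4, 6, 6, 25, 28]. The pivot is placed at index 2. All elements to the left of the pivot are <= 4, and all elements to the right are > 4.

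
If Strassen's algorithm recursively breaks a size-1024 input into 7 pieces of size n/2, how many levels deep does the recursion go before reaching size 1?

For divide and conquer with division factor 2:

Problem sizes at each level:
Level 0: 1024
Level 1: 512
Level 2: 256
Level 3: 128
Level 4: 64
Level 5: 32
Level 6: 16
Level 7: 8
Level 8: 4
Level 9: 2
Level 10: 1

The root is level 0 and the size-1 base case is level 10 (the tree spans levels 0 through 10, i.e. 11 levels counting the root), so the depth is the number of divisions: log_2(1024) = 10

The recursion tree depth is log_2(1024) = 10. At each level, the problem size is divided by 2, so it takes 10 divisions to reduce to a base case of size 1. The algorithm makes 7 recursive calls at each level.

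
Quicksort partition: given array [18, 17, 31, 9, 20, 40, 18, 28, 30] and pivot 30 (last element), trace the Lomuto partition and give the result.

Lomuto partition with pivot = 30:

Initial array: [18, 17, 31, 9, 20, 40, 18, 28, 30]

arr[0]=18 <= 30: swap with position 0, array becomes [18, 17, 31, 9, 20, 40, 18, 28, 30]
arr[1]=17 <= 30: swap with position 1, array becomes [18, 17, 31, 9, 20, 40, 18, 28, 30]
arr[2]=31 > 30: no swap
arr[3]=9 <= 30: swap with position 2, array becomes [18, 17, 9, 31, 20, 40, 18, 28, 30]
arr[4]=20 <= 30: swap with position 3, array becomes [18, 17, 9, 20, 31, 40, 18, 28, 30]
arr[5]=40 > 30: no swap
arr[6]=18 <= 30: swap with position 4, array becomes [18, 17, 9, 20, 18, 40, 31, 28, 30]
arr[7]=28 <= 30: swap with position 5, array becomes [18, 17, 9, 20, 18, 28, 31, 40, 30]

Place pivot at position 6: [18, 17, 9, 20, 18, 28, 30, 40, 31]
Pivot position: 6

After partitioning with pivot 30, the array becomes [18, 17, 9, 20, 18, 28, 30, 40, 31]. The pivot is placed at index 6. All elements to the left of the pivot are <= 30, and all elements to the right are > 30.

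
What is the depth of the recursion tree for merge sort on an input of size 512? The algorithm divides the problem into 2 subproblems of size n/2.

For divide and conquer with division factor 2:

Problem sizes at each level:
Level 0: 512
Level 1: 256
Level 2: 128
Level 3: 64
Level 4: 32
Level 5: 16
Level 6: 8
Level 7: 4
Level 8: 2
Level 9: 1

The root is level 0 and the size-1 base case is level 9 (the tree spans levels 0 through 9, i.e. 10 levels counting the root), so the depth is the number of divisions: log_2(512) = 9

The recursion tree depth is log_2(512) = 9. At each level, the problem size is divided by 2, so it takes 9 divisions to reduce to a base case of size 1. The algorithm makes 2 recursive calls at each level.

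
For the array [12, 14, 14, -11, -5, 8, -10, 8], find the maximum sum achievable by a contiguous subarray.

Using Kadane's algorithm on [12, 14, 14, -11, -5, 8, -10, 8]:

Scanning through the array:
Position 1 (value 14): max_ending_here = 26, max_so_far = 26
Position 2 (value 14): max_ending_here = 40, max_so_far = 40
Position 3 (value -11): max_ending_here = 29, max_so_far = 40
Position 4 (value -5): max_ending_here = 24, max_so_far = 40
Position 5 (value 8): max_ending_here = 32, max_so_far = 40
Position 6 (value -10): max_ending_here = 22, max_so_far = 40
Position 7 (value 8): max_ending_here = 30, max_so_far = 40

Maximum subarray: [12, 14, 14]
Maximum sum: 40

The maximum subarray is [12, 14, 14] with sum 40. This subarray runs from index 0 to index 2.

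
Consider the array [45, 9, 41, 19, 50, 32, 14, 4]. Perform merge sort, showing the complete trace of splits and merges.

Merge sort trace:

Split: [45, 9, 41, 19, 50, 32, 14, 4] -> [45, 9, 41, 19] and [50, 32, 14, 4]
  Split: [45, 9, 41, 19] -> [45, 9] and [41, 19]
    Split: [45, 9] -> [45] and [9]
    Merge: [45] + [9] -> [9, 45]
    Split: [41, 19] -> [41] and [19]
    Merge: [41] + [19] -> [19, 41]
  Merge: [9, 45] + [19, 41] -> [9, 19, 41, 45]
  Split: [50, 32, 14, 4] -> [50, 32] and [14, 4]
    Split: [50, 32] -> [50] and [32]
    Merge: [50] + [32] -> [32, 50]
    Split: [14, 4] -> [14] and [4]
    Merge: [14] + [4] -> [4, 14]
  Merge: [32, 50] + [4, 14] -> [4, 14, 32, 50]
Merge: [9, 19, 41, 45] + [4, 14, 32, 50] -> [4, 9, 14, 19, 32, 41, 45, 50]

Final sorted array: [4, 9, 14, 19, 32, 41, 45, 50]

The merge sort proceeds by recursively splitting the array and merging sorted halves.
After all merges, the sorted array is [4, 9, 14, 19, 32, 41, 45, 50].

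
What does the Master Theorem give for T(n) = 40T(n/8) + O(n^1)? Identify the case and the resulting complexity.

Master Theorem for T(n) = 40T(n/8) + O(n^1):

a = 40, b = 8, c = 1
log_b(a) = log_8(40) = 1.7740

Case 1: c = 1 < log_8(40) = 1.7740
T(n) = O(n^(log_8 40))

For T(n) = 40T(n/8) + O(n^1): log_8(40) = 1.7740. This is Case 1 of the Master Theorem (c < log_b(a), work dominated by leaves), giving O(n^(log_8 40)).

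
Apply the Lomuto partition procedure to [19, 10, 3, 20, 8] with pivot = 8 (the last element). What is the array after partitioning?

Lomuto partition with pivot = 8:

Initial array: [19, 10, 3, 20, 8]

arr[0]=19 > 8: no swap
arr[1]=10 > 8: no swap
arr[2]=3 <= 8: swap with position 0, array becomes [3, 10, 19, 20, 8]
arr[3]=20 > 8: no swap

Place pivot at position 1: [3, 8, 19, 20, 10]
Pivot position: 1

After partitioning with pivot 8, the array becomes [3, 8, 19, 20, 10]. The pivot is placed at index 1. All elements to the left of the pivot are <= 8, and all elements to the right are > 8.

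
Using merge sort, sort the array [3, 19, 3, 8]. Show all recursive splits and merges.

Merge sort trace:

Split: [3, 19, 3, 8] -> [3, 19] and [3, 8]
  Split: [3, 19] -> [3] and [19]
  Merge: [3] + [19] -> [3, 19]
  Split: [3, 8] -> [3] and [8]
  Merge: [3] + [8] -> [3, 8]
Merge: [3, 19] + [3, 8] -> [3, 3, 8, 19]

Final sorted array: [3, 3, 8, 19]

The merge sort proceeds by recursively splitting the array and merging sorted halves.
After all merges, the sorted array is [3, 3, 8, 19].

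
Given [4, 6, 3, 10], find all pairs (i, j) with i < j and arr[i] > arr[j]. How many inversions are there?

Finding inversions in [4, 6, 3, 10]:

(0, 2): arr[0]=4 > arr[2]=3
(1, 2): arr[1]=6 > arr[2]=3

Total inversions: 2

The array has 2 inversion(s): (0,2), (1,2). Each pair (i,j) satisfies i < j and arr[i] > arr[j].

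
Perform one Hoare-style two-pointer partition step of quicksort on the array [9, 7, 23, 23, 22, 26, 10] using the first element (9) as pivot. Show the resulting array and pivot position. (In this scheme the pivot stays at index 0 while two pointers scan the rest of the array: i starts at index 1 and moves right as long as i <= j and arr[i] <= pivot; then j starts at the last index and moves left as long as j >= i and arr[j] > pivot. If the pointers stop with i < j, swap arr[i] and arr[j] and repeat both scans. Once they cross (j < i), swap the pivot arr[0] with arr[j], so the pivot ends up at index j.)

Hoare-style two-pointer partition with pivot = 9:

Initial array: [9, 7, 23, 23, 22, 26, 10]

Pointers start at i = 1, j = 6.
i ends at 2, j ends at 1: the pointers have crossed (j < i), so scanning stops.

Swap pivot arr[0] with arr[1] to place pivot at position 1: [7, 9, 23, 23, 22, 26, 10]
Pivot position: 1

After partitioning with pivot 9, the array becomes [7, 9, 23, 23, 22, 26, 10]. The pivot is placed at index 1. All elements to the left of the pivot are <= 9, and all elements to the right are > 9.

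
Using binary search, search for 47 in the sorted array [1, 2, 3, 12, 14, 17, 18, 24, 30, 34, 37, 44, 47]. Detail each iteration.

Binary search for 47 in [1, 2, 3, 12, 14, 17, 18, 24, 30, 34, 37, 44, 47]:

lo=0, hi=12, mid=6, arr[mid]=18 -> 18 < 47, search right half
lo=7, hi=12, mid=9, arr[mid]=34 -> 34 < 47, search right half
lo=10, hi=12, mid=11, arr[mid]=44 -> 44 < 47, search right half
lo=12, hi=12, mid=12, arr[mid]=47 -> Found target at index 12!

Binary search finds 47 at index 12 after 4 comparisons. The search repeatedly halves the search space by comparing with the middle element.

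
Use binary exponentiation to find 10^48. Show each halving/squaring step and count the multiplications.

Computing 10^48 by squaring (build up from 10^1; each line after the first costs one multiplication):

10^1 = 10
10^2 = (10^1)^2 = 10^2 = 100
10^3 = 10 * 10^2 = 10 * 100 = 1000
10^6 = (10^3)^2 = 1000^2 = 1000000
10^12 = (10^6)^2 = 1000000^2 = 1000000000000
10^24 = (10^12)^2 = 1000000000000^2 = 1000000000000000000000000
10^48 = (10^24)^2 = 1000000000000000000000000^2 = 1000000000000000000000000000000000000000000000000

Result: 1000000000000000000000000000000000000000000000000
Multiplications needed: 6 (6 lines after 10^1)

10^48 = 1000000000000000000000000000000000000000000000000. Using exponentiation by squaring, this requires 6 multiplications. The key idea: if the exponent is even, square the half-power; if odd, multiply by the base once.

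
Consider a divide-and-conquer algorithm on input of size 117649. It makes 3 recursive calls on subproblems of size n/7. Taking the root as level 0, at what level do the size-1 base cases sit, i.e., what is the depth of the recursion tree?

For divide and conquer with division factor 7:

Problem sizes at each level:
Level 0: 117649
Level 1: 16807
Level 2: 2401
Level 3: 343
Level 4: 49
Level 5: 7
Level 6: 1

The root is level 0 and the size-1 base case is level 6 (the tree spans levels 0 through 6, i.e. 7 levels counting the root), so the depth is the number of divisions: log_7(117649) = 6

The recursion tree depth is log_7(117649) = 6. At each level, the problem size is divided by 7, so it takes 6 divisions to reduce to a base case of size 1. The algorithm makes 3 recursive calls at each level.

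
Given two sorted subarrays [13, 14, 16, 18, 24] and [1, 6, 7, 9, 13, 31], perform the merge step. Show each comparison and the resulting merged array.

Merging process:

Compare 13 vs 1: take 1 from right. Merged: [1]
Compare 13 vs 6: take 6 from right. Merged: [1, 6]
Compare 13 vs 7: take 7 from right. Merged: [1, 6, 7]
Compare 13 vs 9: take 9 from right. Merged: [1, 6, 7, 9]
Compare 13 vs 13: take 13 from left. Merged: [1, 6, 7, 9, 13]
Compare 14 vs 13: take 13 from right. Merged: [1, 6, 7, 9, 13, 13]
Compare 14 vs 31: take 14 from left. Merged: [1, 6, 7, 9, 13, 13, 14]
Compare 16 vs 31: take 16 from left. Merged: [1, 6, 7, 9, 13, 13, 14, 16]
Compare 18 vs 31: take 18 from left. Merged: [1, 6, 7, 9, 13, 13, 14, 16, 18]
Compare 24 vs 31: take 24 from left. Merged: [1, 6, 7, 9, 13, 13, 14, 16, 18, 24]
Append remaining from right: [31]. Merged: [1, 6, 7, 9, 13, 13, 14, 16, 18, 24, 31]

Final merged array: [1, 6, 7, 9, 13, 13, 14, 16, 18, 24, 31]
Total comparisons: 10

The merged array is [1, 6, 7, 9, 13, 13, 14, 16, 18, 24, 31], requiring 10 comparisons. The merge step runs in O(n) time where n is the total number of elements.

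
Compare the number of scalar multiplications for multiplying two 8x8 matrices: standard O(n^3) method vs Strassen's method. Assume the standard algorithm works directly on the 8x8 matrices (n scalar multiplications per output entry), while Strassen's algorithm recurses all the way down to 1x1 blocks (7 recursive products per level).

Matrix multiplication for 8x8 matrices:

Standard algorithm: 8^3 = 512 multiplications
Strassen's algorithm: 7^(log2(8)) = 7^3 = 343 multiplications
Savings: 512 - 343 = 169 multiplications

Standard: 512 multiplications (8^3). Strassen: 343 multiplications (7^3). Strassen reduces 8 recursive multiplications to 7 at each level.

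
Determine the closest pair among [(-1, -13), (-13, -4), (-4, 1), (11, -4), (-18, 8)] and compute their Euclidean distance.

Computing all pairwise distances among 5 points:

d((-1, -13), (-13, -4)) = 15.0
d((-1, -13), (-4, 1)) = 14.3178
d((-1, -13), (11, -4)) = 15.0
d((-1, -13), (-18, 8)) = 27.0185
d((-13, -4), (-4, 1)) = 10.2956 <-- minimum
d((-13, -4), (11, -4)) = 24.0
d((-13, -4), (-18, 8)) = 13.0
d((-4, 1), (11, -4)) = 15.8114
d((-4, 1), (-18, 8)) = 15.6525
d((11, -4), (-18, 8)) = 31.3847

Closest pair: (-13, -4) and (-4, 1) with distance 10.2956

The closest pair is (-13, -4) and (-4, 1) with Euclidean distance 10.2956. For 5 points, brute-force pairwise comparison is shown above. For large n, the divide-and-conquer algorithm (sort by x, recurse on halves, check the dividing strip) achieves O(n log n).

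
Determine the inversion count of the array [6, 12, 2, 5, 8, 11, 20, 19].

Finding inversions in [6, 12, 2, 5, 8, 11, 20, 19]:

(0, 2): arr[0]=6 > arr[2]=2
(0, 3): arr[0]=6 > arr[3]=5
(1, 2): arr[1]=12 > arr[2]=2
(1, 3): arr[1]=12 > arr[3]=5
(1, 4): arr[1]=12 > arr[4]=8
(1, 5): arr[1]=12 > arr[5]=11
(6, 7): arr[6]=20 > arr[7]=19

Total inversions: 7

The array has 7 inversion(s): (0,2), (0,3), (1,2), (1,3), (1,4), (1,5), (6,7). Each pair (i,j) satisfies i < j and arr[i] > arr[j].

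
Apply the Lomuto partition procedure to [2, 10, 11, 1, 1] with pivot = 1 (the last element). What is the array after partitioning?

Lomuto partition with pivot = 1:

Initial array: [2, 10, 11, 1, 1]

arr[0]=2 > 1: no swap
arr[1]=10 > 1: no swap
arr[2]=11 > 1: no swap
arr[3]=1 <= 1: swap with position 0, array becomes [1, 10, 11, 2, 1]

Place pivot at position 1: [1, 1, 11, 2, 10]
Pivot position: 1

After partitioning with pivot 1, the array becomes [1, 1, 11, 2, 10]. The pivot is placed at index 1. All elements to the left of the pivot are <= 1, and all elements to the right are > 1.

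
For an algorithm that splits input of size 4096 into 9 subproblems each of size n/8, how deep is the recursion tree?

For divide and conquer with division factor 8:

Problem sizes at each level:
Level 0: 4096
Level 1: 512
Level 2: 64
Level 3: 8
Level 4: 1

The root is level 0 and the size-1 base case is level 4 (the tree spans levels 0 through 4, i.e. 5 levels counting the root), so the depth is the number of divisions: log_8(4096) = 4

The recursion tree depth is log_8(4096) = 4. At each level, the problem size is divided by 8, so it takes 4 divisions to reduce to a base case of size 1. The algorithm makes 9 recursive calls at each level.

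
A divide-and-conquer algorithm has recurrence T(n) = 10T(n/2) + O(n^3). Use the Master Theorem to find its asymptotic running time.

Master Theorem for T(n) = 10T(n/2) + O(n^3):

a = 10, b = 2, c = 3
log_b(a) = log_2(10) = 3.3219

Case 1: c = 3 < log_2(10) = 3.3219
T(n) = O(n^(log_2 10))

For T(n) = 10T(n/2) + O(n^3): log_2(10) = 3.3219. This is Case 1 of the Master Theorem (c < log_b(a), work dominated by leaves), giving O(n^(log_2 10)).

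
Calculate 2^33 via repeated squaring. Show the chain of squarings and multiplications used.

Computing 2^33 by squaring (build up from 2^1; each line after the first costs one multiplication):

2^1 = 2
2^2 = (2^1)^2 = 2^2 = 4
2^4 = (2^2)^2 = 4^2 = 16
2^8 = (2^4)^2 = 16^2 = 256
2^16 = (2^8)^2 = 256^2 = 65536
2^32 = (2^16)^2 = 65536^2 = 4294967296
2^33 = 2 * 2^32 = 2 * 4294967296 = 8589934592

Result: 8589934592
Multiplications needed: 6 (6 lines after 2^1)

2^33 = 8589934592. Using exponentiation by squaring, this requires 6 multiplications. The key idea: if the exponent is even, square the half-power; if odd, multiply by the base once.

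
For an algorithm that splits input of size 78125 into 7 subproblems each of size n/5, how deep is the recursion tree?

For divide and conquer with division factor 5:

Problem sizes at each level:
Level 0: 78125
Level 1: 15625
Level 2: 3125
Level 3: 625
Level 4: 125
Level 5: 25
Level 6: 5
Level 7: 1

The root is level 0 and the size-1 base case is level 7 (the tree spans levels 0 through 7, i.e. 8 levels counting the root), so the depth is the number of divisions: log_5(78125) = 7

The recursion tree depth is log_5(78125) = 7. At each level, the problem size is divided by 5, so it takes 7 divisions to reduce to a base case of size 1. The algorithm makes 7 recursive calls at each level.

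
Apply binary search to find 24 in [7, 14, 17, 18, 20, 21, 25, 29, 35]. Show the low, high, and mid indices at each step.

Binary search for 24 in [7, 14, 17, 18, 20, 21, 25, 29, 35]:

lo=0, hi=8, mid=4, arr[mid]=20 -> 20 < 24, search right half
lo=5, hi=8, mid=6, arr[mid]=25 -> 25 > 24, search left half
lo=5, hi=5, mid=5, arr[mid]=21 -> 21 < 24, search right half
lo=6 > hi=5, target 24 not found

Binary search determines that 24 is not in the array after 3 comparisons. The search space was exhausted without finding the target.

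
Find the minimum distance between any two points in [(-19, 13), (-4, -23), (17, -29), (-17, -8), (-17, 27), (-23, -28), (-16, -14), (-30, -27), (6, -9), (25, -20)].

Computing all pairwise distances among 10 points:

d((-19, 13), (-4, -23)) = 39.0
d((-19, 13), (17, -29)) = 55.3173
d((-19, 13), (-17, -8)) = 21.095
d((-19, 13), (-17, 27)) = 14.1421
d((-19, 13), (-23, -28)) = 41.1947
d((-19, 13), (-16, -14)) = 27.1662
d((-19, 13), (-30, -27)) = 41.4849
d((-19, 13), (6, -9)) = 33.3017
d((-19, 13), (25, -20)) = 55.0
d((-4, -23), (17, -29)) = 21.8403
d((-4, -23), (-17, -8)) = 19.8494
d((-4, -23), (-17, 27)) = 51.6624
d((-4, -23), (-23, -28)) = 19.6469
d((-4, -23), (-16, -14)) = 15.0
d((-4, -23), (-30, -27)) = 26.3059
d((-4, -23), (6, -9)) = 17.2047
d((-4, -23), (25, -20)) = 29.1548
d((17, -29), (-17, -8)) = 39.9625
d((17, -29), (-17, 27)) = 65.5134
d((17, -29), (-23, -28)) = 40.0125
d((17, -29), (-16, -14)) = 36.2491
d((17, -29), (-30, -27)) = 47.0425
d((17, -29), (6, -9)) = 22.8254
d((17, -29), (25, -20)) = 12.0416
d((-17, -8), (-17, 27)) = 35.0
d((-17, -8), (-23, -28)) = 20.8806
d((-17, -8), (-16, -14)) = 6.0828 <-- minimum
d((-17, -8), (-30, -27)) = 23.0217
d((-17, -8), (6, -9)) = 23.0217
d((-17, -8), (25, -20)) = 43.6807
d((-17, 27), (-23, -28)) = 55.3263
d((-17, 27), (-16, -14)) = 41.0122
d((-17, 27), (-30, -27)) = 55.5428
d((-17, 27), (6, -9)) = 42.72
d((-17, 27), (25, -20)) = 63.0317
d((-23, -28), (-16, -14)) = 15.6525
d((-23, -28), (-30, -27)) = 7.0711
d((-23, -28), (6, -9)) = 34.6699
d((-23, -28), (25, -20)) = 48.6621
d((-16, -14), (-30, -27)) = 19.105
d((-16, -14), (6, -9)) = 22.561
d((-16, -14), (25, -20)) = 41.4367
d((-30, -27), (6, -9)) = 40.2492
d((-30, -27), (25, -20)) = 55.4437
d((6, -9), (25, -20)) = 21.9545

Closest pair: (-17, -8) and (-16, -14) with distance 6.0828

The closest pair is (-17, -8) and (-16, -14) with Euclidean distance 6.0828. For 10 points, brute-force pairwise comparison is shown above. For large n, the divide-and-conquer algorithm (sort by x, recurse on halves, check the dividing strip) achieves O(n log n).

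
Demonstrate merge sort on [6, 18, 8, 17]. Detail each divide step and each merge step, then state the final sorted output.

Merge sort trace:

Split: [6, 18, 8, 17] -> [6, 18] and [8, 17]
  Split: [6, 18] -> [6] and [18]
  Merge: [6] + [18] -> [6, 18]
  Split: [8, 17] -> [8] and [17]
  Merge: [8] + [17] -> [8, 17]
Merge: [6, 18] + [8, 17] -> [6, 8, 17, 18]

Final sorted array: [6, 8, 17, 18]

The merge sort proceeds by recursively splitting the array and merging sorted halves.
After all merges, the sorted array is [6, 8, 17, 18].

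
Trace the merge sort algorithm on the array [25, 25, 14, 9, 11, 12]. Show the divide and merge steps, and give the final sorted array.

Merge sort trace:

Split: [25, 25, 14, 9, 11, 12] -> [25, 25, 14] and [9, 11, 12]
  Split: [25, 25, 14] -> [25] and [25, 14]
    Split: [25, 14] -> [25] and [14]
    Merge: [25] + [14] -> [14, 25]
  Merge: [25] + [14, 25] -> [14, 25, 25]
  Split: [9, 11, 12] -> [9] and [11, 12]
    Split: [11, 12] -> [11] and [12]
    Merge: [11] + [12] -> [11, 12]
  Merge: [9] + [11, 12] -> [9, 11, 12]
Merge: [14, 25, 25] + [9, 11, 12] -> [9, 11, 12, 14, 25, 25]

Final sorted array: [9, 11, 12, 14, 25, 25]

The merge sort proceeds by recursively splitting the array and merging sorted halves.
After all merges, the sorted array is [9, 11, 12, 14, 25, 25].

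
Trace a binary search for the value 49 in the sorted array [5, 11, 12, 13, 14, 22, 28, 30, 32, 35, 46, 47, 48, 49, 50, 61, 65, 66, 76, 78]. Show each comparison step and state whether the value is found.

Binary search for 49 in [5, 11, 12, 13, 14, 22, 28, 30, 32, 35, 46, 47, 48, 49, 50, 61, 65, 66, 76, 78]:

lo=0, hi=19, mid=9, arr[mid]=35 -> 35 < 49, search right half
lo=10, hi=19, mid=14, arr[mid]=50 -> 50 > 49, search left half
lo=10, hi=13, mid=11, arr[mid]=47 -> 47 < 49, search right half
lo=12, hi=13, mid=12, arr[mid]=48 -> 48 < 49, search right half
lo=13, hi=13, mid=13, arr[mid]=49 -> Found target at index 13!

Binary search finds 49 at index 13 after 5 comparisons. The search repeatedly halves the search space by comparing with the middle element.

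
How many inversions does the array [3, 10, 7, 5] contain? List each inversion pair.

Finding inversions in [3, 10, 7, 5]:

(1, 2): arr[1]=10 > arr[2]=7
(1, 3): arr[1]=10 > arr[3]=5
(2, 3): arr[2]=7 > arr[3]=5

Total inversions: 3

The array has 3 inversion(s): (1,2), (1,3), (2,3). Each pair (i,j) satisfies i < j and arr[i] > arr[j].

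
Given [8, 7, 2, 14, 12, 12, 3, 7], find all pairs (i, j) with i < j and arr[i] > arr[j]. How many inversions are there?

Finding inversions in [8, 7, 2, 14, 12, 12, 3, 7]:

(0, 1): arr[0]=8 > arr[1]=7
(0, 2): arr[0]=8 > arr[2]=2
(0, 6): arr[0]=8 > arr[6]=3
(0, 7): arr[0]=8 > arr[7]=7
(1, 2): arr[1]=7 > arr[2]=2
(1, 6): arr[1]=7 > arr[6]=3
(3, 4): arr[3]=14 > arr[4]=12
(3, 5): arr[3]=14 > arr[5]=12
(3, 6): arr[3]=14 > arr[6]=3
(3, 7): arr[3]=14 > arr[7]=7
(4, 6): arr[4]=12 > arr[6]=3
(4, 7): arr[4]=12 > arr[7]=7
(5, 6): arr[5]=12 > arr[6]=3
(5, 7): arr[5]=12 > arr[7]=7

Total inversions: 14

The array has 14 inversion(s): (0,1), (0,2), (0,6), (0,7), (1,2), (1,6), (3,4), (3,5), (3,6), (3,7), (4,6), (4,7), (5,6), (5,7). Each pair (i,j) satisfies i < j and arr[i] > arr[j].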